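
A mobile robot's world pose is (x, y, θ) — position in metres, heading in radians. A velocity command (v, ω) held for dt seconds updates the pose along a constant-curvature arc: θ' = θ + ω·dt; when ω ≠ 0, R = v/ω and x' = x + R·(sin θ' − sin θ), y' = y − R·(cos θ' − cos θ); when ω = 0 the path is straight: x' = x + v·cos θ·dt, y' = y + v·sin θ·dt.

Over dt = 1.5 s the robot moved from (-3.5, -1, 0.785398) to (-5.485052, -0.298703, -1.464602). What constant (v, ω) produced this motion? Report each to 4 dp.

v = -1.7500, ω = -1.5000

Δθ = -1.464602 − 0.785398 = -2.250000
ω = Δθ/dt = -2.250000/1.5 = -1.5000
R = Δx/(sin θ' − sin θ) = 1.1667
v = R·ω = 1.1667·-1.5000 = -1.7500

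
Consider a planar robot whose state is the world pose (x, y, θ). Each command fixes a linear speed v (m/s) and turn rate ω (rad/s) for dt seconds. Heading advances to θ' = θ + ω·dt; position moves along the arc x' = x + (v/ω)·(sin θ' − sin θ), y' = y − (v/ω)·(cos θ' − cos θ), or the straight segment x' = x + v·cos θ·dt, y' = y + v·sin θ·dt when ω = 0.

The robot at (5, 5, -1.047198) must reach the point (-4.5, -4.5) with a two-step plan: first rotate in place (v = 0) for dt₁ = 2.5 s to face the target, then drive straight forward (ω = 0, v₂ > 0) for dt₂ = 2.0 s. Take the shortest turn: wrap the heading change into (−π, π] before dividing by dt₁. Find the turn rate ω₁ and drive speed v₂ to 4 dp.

ω₁ = -0.5236, v₂ = 6.7175

heading to target = atan2(-4.5−5, -4.5−5) = -2.3562
Δθ = wrap(-2.3562 − -1.0472) = -1.3090; ω₁ = Δθ/dt₁ = -0.5236
distance = √((-4.5−5)² + (-4.5−5)²) = 13.4350; v₂ = distance/dt₂ = 6.7175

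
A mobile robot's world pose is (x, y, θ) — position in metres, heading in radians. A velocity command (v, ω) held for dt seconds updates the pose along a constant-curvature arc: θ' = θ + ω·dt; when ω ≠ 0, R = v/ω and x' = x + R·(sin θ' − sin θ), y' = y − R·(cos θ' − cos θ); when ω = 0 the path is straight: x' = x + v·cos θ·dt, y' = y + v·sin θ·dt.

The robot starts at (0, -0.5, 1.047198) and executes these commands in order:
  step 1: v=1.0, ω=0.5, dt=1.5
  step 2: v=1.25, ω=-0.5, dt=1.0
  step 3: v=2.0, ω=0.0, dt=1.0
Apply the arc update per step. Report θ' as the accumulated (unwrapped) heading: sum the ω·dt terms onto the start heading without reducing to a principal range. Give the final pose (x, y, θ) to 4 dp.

(0.7865, 4.1112, 1.2972)

step 1: θ'=1.7972 (R=2.0000) → pose (0.2169, 0.9489, 1.7972)
step 2: θ'=1.2972 (R=-2.5000) → pose (0.2461, 2.1856, 1.2972)
step 3: θ'=1.2972 (straight) → pose (0.7865, 4.1112, 1.2972)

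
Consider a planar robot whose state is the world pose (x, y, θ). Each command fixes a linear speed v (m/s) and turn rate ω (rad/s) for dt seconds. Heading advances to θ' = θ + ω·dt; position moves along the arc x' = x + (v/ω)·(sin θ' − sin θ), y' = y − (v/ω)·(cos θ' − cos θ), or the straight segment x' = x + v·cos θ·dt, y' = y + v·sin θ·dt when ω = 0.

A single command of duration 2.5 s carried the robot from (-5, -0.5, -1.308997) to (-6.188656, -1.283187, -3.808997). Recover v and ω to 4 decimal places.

v = 0.7500, ω = -1.0000

Δθ = -3.808997 − -1.308997 = -2.500000
ω = Δθ/dt = -2.500000/2.5 = -1.0000
R = Δx/(sin θ' − sin θ) = -0.7500
v = R·ω = -0.7500·-1.0000 = 0.7500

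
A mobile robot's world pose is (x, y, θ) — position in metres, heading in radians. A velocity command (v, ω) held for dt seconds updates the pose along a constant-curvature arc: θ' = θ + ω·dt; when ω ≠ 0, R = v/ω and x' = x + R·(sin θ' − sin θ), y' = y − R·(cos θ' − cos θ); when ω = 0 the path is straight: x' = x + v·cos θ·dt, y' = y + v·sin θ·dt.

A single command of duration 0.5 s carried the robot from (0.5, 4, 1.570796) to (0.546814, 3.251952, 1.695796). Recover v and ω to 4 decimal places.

Δθ = 1.695796 − 1.570796 = 0.125000
ω = Δθ/dt = 0.125000/0.5 = 0.2500
R = −Δy/(cos θ' − cos θ) = -6.0000
v = R·ω = -6.0000·0.2500 = -1.5000

v = -1.5000, ω = 0.2500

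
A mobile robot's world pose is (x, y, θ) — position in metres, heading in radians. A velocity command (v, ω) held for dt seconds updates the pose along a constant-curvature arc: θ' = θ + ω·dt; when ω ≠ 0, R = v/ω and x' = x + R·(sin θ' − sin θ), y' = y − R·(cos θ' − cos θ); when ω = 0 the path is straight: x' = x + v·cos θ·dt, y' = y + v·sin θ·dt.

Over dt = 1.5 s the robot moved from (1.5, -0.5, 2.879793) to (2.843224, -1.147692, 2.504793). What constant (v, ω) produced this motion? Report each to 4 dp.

Δθ = 2.504793 − 2.879793 = -0.375000
ω = Δθ/dt = -0.375000/1.5 = -0.2500
R = Δx/(sin θ' − sin θ) = 4.0000
v = R·ω = 4.0000·-0.2500 = -1.0000

v = -1.0000, ω = -0.2500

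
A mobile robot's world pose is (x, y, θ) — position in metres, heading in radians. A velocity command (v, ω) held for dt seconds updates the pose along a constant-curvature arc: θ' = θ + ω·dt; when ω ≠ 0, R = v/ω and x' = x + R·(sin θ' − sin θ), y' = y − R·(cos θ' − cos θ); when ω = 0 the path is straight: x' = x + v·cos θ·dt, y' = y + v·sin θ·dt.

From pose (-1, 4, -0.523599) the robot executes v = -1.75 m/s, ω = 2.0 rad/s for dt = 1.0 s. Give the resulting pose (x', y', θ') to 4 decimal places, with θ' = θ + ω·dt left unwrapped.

θ' = -0.5236 + 2.0·1.0 = 1.4764
R = v/ω = -1.75/2.0 = -0.8750
x' = -1 + -0.8750·(sin 1.4764 − sin -0.5236) = -2.3086
y' = 4 − -0.8750·(cos 1.4764 − cos -0.5236) = 3.3247

(-2.3086, 3.3247, 1.4764)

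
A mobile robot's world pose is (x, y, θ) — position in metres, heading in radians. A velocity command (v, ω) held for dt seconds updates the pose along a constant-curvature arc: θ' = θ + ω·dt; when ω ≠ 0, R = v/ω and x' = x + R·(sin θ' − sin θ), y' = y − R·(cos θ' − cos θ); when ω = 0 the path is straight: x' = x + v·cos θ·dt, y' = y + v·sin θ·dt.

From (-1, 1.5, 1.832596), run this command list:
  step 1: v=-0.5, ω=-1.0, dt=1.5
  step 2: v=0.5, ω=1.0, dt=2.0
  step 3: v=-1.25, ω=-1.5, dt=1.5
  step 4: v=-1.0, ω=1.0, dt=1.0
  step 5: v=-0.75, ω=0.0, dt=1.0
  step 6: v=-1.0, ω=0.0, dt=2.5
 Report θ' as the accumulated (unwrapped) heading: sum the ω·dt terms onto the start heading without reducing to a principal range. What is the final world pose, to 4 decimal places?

step 1: θ'=0.3326 (R=0.5000) → pose (-1.3197, 0.8980, 0.3326)
step 2: θ'=2.3326 (R=0.5000) → pose (-1.1212, 1.7157, 2.3326)
step 3: θ'=0.0826 (R=0.8333) → pose (-1.6554, 0.3100, 0.0826)
step 4: θ'=1.0826 (R=-1.0000) → pose (-2.4561, -0.2175, 1.0826)
step 5: θ'=1.0826 (straight) → pose (-2.8079, -0.8799, 1.0826)
step 6: θ'=1.0826 (straight) → pose (-3.9805, -3.0879, 1.0826)

(-3.9805, -3.0879, 1.0826)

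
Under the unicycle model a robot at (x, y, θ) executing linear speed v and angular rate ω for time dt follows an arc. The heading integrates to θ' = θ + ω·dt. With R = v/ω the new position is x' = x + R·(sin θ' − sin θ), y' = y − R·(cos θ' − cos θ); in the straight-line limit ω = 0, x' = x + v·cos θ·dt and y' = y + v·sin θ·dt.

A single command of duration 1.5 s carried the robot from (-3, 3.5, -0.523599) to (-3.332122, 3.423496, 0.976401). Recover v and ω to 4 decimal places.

Δθ = 0.976401 − -0.523599 = 1.500000
ω = Δθ/dt = 1.500000/1.5 = 1.0000
R = Δx/(sin θ' − sin θ) = -0.2500
v = R·ω = -0.2500·1.0000 = -0.2500

v = -0.2500, ω = 1.0000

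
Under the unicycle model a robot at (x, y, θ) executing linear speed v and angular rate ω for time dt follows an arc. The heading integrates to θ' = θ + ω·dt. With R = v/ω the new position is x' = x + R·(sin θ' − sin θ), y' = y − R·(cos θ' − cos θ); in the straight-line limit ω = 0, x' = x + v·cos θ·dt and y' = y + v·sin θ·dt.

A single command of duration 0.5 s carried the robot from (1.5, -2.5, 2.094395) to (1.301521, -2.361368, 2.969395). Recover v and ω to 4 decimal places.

Δθ = 2.969395 − 2.094395 = 0.875000
ω = Δθ/dt = 0.875000/0.5 = 1.7500
R = Δx/(sin θ' − sin θ) = 0.2857
v = R·ω = 0.2857·1.7500 = 0.5000

v = 0.5000, ω = 1.7500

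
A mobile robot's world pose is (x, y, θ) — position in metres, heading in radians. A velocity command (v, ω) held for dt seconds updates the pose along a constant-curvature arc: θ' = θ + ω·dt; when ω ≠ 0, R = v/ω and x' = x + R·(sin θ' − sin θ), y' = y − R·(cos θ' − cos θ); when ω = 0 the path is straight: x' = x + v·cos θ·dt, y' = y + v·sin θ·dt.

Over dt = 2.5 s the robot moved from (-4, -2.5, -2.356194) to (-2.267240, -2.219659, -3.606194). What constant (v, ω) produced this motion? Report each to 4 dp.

Δθ = -3.606194 − -2.356194 = -1.250000
ω = Δθ/dt = -1.250000/2.5 = -0.5000
R = Δx/(sin θ' − sin θ) = 1.5000
v = R·ω = 1.5000·-0.5000 = -0.7500

v = -0.7500, ω = -0.5000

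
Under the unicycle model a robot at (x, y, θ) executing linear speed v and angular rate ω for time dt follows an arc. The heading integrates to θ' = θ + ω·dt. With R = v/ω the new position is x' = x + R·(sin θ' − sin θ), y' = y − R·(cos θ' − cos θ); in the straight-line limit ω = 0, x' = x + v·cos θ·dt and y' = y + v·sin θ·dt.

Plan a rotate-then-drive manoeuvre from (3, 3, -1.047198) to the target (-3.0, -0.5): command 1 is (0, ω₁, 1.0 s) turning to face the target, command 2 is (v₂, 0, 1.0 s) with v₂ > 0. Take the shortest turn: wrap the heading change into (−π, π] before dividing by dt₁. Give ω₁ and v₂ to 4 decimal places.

ω₁ = -1.5663, v₂ = 6.9462

heading to target = atan2(-0.5−3, -3−3) = -2.6135
Δθ = wrap(-2.6135 − -1.0472) = -1.5663; ω₁ = Δθ/dt₁ = -1.5663
distance = √((-3−3)² + (-0.5−3)²) = 6.9462; v₂ = distance/dt₂ = 6.9462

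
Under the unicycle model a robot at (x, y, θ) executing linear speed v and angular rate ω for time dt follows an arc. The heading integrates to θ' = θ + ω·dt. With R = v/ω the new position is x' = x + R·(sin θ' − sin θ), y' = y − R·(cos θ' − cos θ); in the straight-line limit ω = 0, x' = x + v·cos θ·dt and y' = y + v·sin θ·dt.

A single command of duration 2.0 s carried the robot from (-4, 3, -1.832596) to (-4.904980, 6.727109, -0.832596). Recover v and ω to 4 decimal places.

v = -2.0000, ω = 0.5000

Δθ = -0.832596 − -1.832596 = 1.000000
ω = Δθ/dt = 1.000000/2.0 = 0.5000
R = −Δy/(cos θ' − cos θ) = -4.0000
v = R·ω = -4.0000·0.5000 = -2.0000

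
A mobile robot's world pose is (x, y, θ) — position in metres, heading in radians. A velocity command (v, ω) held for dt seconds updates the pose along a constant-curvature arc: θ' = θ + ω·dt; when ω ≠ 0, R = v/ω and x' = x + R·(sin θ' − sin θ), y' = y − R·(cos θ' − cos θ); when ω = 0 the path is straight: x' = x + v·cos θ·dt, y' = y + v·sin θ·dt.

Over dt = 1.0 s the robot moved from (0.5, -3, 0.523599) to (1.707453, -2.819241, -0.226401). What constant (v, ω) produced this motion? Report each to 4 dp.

v = 1.2500, ω = -0.7500

Δθ = -0.226401 − 0.523599 = -0.750000
ω = Δθ/dt = -0.750000/1.0 = -0.7500
R = Δx/(sin θ' − sin θ) = -1.6667
v = R·ω = -1.6667·-0.7500 = 1.2500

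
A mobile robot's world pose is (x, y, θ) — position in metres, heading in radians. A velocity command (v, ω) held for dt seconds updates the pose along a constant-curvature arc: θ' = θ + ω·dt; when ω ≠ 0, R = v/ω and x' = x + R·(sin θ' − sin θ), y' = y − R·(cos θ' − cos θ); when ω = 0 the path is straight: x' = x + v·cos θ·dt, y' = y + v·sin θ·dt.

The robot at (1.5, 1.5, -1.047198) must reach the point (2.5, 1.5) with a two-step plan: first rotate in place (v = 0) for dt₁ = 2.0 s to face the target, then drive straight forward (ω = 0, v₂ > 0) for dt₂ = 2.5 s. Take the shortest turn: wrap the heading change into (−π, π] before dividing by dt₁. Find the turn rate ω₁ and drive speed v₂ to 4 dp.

ω₁ = 0.5236, v₂ = 0.4000

heading to target = atan2(1.5−1.5, 2.5−1.5) = 0.0000
Δθ = wrap(0.0000 − -1.0472) = 1.0472; ω₁ = Δθ/dt₁ = 0.5236
distance = √((2.5−1.5)² + (1.5−1.5)²) = 1.0000; v₂ = distance/dt₂ = 0.4000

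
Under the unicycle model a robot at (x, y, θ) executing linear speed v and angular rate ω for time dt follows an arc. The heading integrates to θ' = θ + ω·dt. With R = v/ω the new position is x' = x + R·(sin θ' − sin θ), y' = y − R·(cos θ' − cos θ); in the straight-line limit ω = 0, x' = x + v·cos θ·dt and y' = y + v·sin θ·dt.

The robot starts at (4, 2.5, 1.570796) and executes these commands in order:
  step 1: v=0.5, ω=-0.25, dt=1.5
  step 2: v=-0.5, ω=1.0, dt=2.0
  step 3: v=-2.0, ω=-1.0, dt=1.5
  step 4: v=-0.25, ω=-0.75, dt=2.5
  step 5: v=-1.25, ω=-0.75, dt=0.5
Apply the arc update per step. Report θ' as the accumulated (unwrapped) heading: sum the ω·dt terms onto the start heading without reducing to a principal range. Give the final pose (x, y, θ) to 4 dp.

(5.7539, 0.6557, -0.5542)

step 1: θ'=1.1958 (R=-2.0000) → pose (4.1390, 3.2325, 1.1958)
step 2: θ'=3.1958 (R=-0.5000) → pose (4.6313, 2.5501, 3.1958)
step 3: θ'=1.6958 (R=2.0000) → pose (6.7241, 0.8024, 1.6958)
step 4: θ'=-0.1792 (R=0.3333) → pose (6.3339, 0.4329, -0.1792)
step 5: θ'=-0.5542 (R=1.6667) → pose (5.7539, 0.6557, -0.5542)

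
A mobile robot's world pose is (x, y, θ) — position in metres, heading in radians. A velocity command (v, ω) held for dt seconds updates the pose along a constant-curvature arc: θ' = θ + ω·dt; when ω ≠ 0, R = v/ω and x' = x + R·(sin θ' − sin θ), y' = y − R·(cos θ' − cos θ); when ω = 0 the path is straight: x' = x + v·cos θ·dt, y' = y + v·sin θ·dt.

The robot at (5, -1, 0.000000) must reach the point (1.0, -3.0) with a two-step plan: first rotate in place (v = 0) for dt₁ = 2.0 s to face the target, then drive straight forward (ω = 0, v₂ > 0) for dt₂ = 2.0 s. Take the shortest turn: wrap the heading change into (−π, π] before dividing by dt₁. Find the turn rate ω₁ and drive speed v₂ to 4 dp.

ω₁ = -1.3390, v₂ = 2.2361

heading to target = atan2(-3−-1, 1−5) = -2.6779
Δθ = wrap(-2.6779 − 0.0000) = -2.6779; ω₁ = Δθ/dt₁ = -1.3390
distance = √((1−5)² + (-3−-1)²) = 4.4721; v₂ = distance/dt₂ = 2.2361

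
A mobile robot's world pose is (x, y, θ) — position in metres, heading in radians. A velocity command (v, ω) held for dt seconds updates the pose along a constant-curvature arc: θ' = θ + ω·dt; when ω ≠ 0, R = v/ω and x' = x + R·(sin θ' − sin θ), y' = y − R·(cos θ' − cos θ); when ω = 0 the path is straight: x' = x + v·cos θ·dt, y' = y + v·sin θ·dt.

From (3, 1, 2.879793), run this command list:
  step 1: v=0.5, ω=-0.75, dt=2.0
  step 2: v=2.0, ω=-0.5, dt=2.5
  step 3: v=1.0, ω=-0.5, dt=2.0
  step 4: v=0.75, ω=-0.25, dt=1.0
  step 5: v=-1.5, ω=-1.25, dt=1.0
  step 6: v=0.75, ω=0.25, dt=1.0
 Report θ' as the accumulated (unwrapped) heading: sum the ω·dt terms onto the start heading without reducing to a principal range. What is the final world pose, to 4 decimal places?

step 1: θ'=1.3798 (R=-0.6667) → pose (2.5180, 1.7705, 1.3798)
step 2: θ'=0.1298 (R=-4.0000) → pose (5.9275, 4.9775, 0.1298)
step 3: θ'=-0.8702 (R=-2.0000) → pose (7.7153, 4.2837, -0.8702)
step 4: θ'=-1.1202 (R=-3.0000) → pose (8.1225, 3.6561, -1.1202)
step 5: θ'=-2.3702 (R=1.2000) → pose (8.3662, 5.0391, -2.3702)
step 6: θ'=-2.1202 (R=3.0000) → pose (7.8991, 4.4548, -2.1202)

(7.8991, 4.4548, -2.1202)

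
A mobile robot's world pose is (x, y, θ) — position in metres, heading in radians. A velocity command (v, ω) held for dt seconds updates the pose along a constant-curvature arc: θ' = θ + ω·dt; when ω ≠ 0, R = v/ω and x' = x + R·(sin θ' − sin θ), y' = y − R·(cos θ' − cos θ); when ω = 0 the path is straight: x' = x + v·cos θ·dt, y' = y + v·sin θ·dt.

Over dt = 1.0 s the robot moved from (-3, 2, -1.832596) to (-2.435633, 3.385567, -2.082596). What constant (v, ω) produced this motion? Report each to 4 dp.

Δθ = -2.082596 − -1.832596 = -0.250000
ω = Δθ/dt = -0.250000/1.0 = -0.2500
R = −Δy/(cos θ' − cos θ) = 6.0000
v = R·ω = 6.0000·-0.2500 = -1.5000

v = -1.5000, ω = -0.2500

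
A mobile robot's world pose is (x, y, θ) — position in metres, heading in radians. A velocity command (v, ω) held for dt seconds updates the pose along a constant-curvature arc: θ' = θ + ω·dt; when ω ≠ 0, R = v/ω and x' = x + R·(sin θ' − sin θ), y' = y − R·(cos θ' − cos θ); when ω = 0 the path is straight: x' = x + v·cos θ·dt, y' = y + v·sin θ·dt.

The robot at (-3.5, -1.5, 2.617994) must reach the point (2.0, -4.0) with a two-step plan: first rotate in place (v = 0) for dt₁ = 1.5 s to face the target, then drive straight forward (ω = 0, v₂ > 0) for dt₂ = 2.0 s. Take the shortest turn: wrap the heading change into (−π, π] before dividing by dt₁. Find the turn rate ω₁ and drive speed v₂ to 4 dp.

heading to target = atan2(-4−-1.5, 2−-3.5) = -0.4266
Δθ = wrap(-0.4266 − 2.6180) = -3.0446; ω₁ = Δθ/dt₁ = -2.0297
distance = √((2−-3.5)² + (-4−-1.5)²) = 6.0415; v₂ = distance/dt₂ = 3.0208

ω₁ = -2.0297, v₂ = 3.0208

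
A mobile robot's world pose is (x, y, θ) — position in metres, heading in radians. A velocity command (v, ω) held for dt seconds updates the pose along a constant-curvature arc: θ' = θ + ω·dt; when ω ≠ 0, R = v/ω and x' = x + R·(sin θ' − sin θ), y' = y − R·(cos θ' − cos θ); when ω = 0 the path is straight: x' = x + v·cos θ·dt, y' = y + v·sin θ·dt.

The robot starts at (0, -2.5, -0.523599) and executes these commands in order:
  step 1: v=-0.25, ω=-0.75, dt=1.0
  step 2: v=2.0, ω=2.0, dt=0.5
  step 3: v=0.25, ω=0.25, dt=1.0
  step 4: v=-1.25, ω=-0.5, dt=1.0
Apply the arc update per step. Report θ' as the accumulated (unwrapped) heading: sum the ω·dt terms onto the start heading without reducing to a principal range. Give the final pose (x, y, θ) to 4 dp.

(-0.4105, -2.6816, -0.5236)

step 1: θ'=-1.2736 (R=0.3333) → pose (-0.1521, -2.3089, -1.2736)
step 2: θ'=-0.2736 (R=1.0000) → pose (0.5339, -2.9789, -0.2736)
step 3: θ'=-0.0236 (R=1.0000) → pose (0.7805, -3.0158, -0.0236)
step 4: θ'=-0.5236 (R=2.5000) → pose (-0.4105, -2.6816, -0.5236)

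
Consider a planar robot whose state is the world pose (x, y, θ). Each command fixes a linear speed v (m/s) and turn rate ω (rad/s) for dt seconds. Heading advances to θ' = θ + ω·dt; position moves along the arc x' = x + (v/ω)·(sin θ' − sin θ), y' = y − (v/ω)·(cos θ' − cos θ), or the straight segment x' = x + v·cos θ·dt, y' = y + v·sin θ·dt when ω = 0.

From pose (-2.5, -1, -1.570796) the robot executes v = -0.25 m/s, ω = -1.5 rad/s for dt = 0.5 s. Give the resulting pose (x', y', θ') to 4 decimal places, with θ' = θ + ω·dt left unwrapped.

(-2.4553, -0.8864, -2.3208)

θ' = -1.5708 + -1.5·0.5 = -2.3208
R = v/ω = -0.25/-1.5 = 0.1667
x' = -2.5 + 0.1667·(sin -2.3208 − sin -1.5708) = -2.4553
y' = -1 − 0.1667·(cos -2.3208 − cos -1.5708) = -0.8864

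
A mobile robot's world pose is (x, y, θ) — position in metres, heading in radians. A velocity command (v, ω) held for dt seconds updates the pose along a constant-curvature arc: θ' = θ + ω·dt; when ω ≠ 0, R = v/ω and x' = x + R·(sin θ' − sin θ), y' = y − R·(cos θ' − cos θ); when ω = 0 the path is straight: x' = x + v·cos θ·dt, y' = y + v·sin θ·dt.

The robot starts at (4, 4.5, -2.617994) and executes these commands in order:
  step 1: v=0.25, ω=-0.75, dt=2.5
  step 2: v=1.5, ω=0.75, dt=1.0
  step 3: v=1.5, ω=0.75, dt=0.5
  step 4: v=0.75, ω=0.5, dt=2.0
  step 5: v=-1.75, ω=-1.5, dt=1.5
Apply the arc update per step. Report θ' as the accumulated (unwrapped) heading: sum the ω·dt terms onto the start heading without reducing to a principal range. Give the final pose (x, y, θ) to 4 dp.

step 1: θ'=-4.4930 (R=-0.3333) → pose (3.5080, 4.7161, -4.4930)
step 2: θ'=-3.7430 (R=2.0000) → pose (2.6875, 5.9299, -3.7430)
step 3: θ'=-3.3680 (R=2.0000) → pose (2.0049, 6.2298, -3.3680)
step 4: θ'=-2.3680 (R=1.5000) → pose (0.6201, 5.8412, -2.3680)
step 5: θ'=-4.6180 (R=1.1667) → pose (2.5967, 5.1165, -4.6180)

(2.5967, 5.1165, -4.6180)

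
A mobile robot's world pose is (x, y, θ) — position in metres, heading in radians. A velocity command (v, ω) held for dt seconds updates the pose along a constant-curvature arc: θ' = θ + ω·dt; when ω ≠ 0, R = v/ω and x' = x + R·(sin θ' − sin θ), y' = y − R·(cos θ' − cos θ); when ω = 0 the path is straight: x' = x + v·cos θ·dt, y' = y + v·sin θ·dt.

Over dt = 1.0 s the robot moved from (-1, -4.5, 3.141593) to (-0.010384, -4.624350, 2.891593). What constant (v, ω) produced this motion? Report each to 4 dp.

Δθ = 2.891593 − 3.141593 = -0.250000
ω = Δθ/dt = -0.250000/1.0 = -0.2500
R = Δx/(sin θ' − sin θ) = 4.0000
v = R·ω = 4.0000·-0.2500 = -1.0000

v = -1.0000, ω = -0.2500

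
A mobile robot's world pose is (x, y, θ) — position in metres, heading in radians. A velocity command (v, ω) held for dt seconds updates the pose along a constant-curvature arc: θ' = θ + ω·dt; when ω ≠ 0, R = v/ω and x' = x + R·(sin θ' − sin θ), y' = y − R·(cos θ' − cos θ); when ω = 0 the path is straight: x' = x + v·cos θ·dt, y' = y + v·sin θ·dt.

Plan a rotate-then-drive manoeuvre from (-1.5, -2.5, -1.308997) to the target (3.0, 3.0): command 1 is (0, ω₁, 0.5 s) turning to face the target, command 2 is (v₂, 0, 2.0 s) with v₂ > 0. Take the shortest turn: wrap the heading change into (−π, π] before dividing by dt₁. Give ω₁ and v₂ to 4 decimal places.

heading to target = atan2(3−-2.5, 3−-1.5) = 0.8851
Δθ = wrap(0.8851 − -1.3090) = 2.1941; ω₁ = Δθ/dt₁ = 4.3881
distance = √((3−-1.5)² + (3−-2.5)²) = 7.1063; v₂ = distance/dt₂ = 3.5532

ω₁ = 4.3881, v₂ = 3.5532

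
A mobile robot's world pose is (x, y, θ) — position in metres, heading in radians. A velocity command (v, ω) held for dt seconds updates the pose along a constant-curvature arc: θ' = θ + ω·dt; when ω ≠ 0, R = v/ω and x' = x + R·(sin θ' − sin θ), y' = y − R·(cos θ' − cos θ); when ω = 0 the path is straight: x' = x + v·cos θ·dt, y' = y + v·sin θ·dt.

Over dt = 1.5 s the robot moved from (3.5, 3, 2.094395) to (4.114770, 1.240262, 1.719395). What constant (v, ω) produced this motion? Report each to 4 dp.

Δθ = 1.719395 − 2.094395 = -0.375000
ω = Δθ/dt = -0.375000/1.5 = -0.2500
R = −Δy/(cos θ' − cos θ) = 5.0000
v = R·ω = 5.0000·-0.2500 = -1.2500

v = -1.2500, ω = -0.2500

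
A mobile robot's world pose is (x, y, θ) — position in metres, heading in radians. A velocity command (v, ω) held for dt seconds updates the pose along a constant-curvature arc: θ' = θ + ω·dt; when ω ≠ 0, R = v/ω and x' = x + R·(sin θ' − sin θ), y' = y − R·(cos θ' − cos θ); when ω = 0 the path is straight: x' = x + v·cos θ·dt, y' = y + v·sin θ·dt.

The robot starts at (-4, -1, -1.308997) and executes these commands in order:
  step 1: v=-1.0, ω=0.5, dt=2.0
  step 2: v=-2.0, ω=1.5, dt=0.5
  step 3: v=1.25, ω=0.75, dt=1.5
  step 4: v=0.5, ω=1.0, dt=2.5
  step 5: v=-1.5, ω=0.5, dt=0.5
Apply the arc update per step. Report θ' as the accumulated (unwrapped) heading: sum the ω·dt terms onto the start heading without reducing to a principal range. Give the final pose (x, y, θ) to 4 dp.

(-5.8695, 2.7746, 4.3160)

step 1: θ'=-0.3090 (R=-2.0000) → pose (-5.3236, 0.3876, -0.3090)
step 2: θ'=0.4410 (R=-1.3333) → pose (-6.2982, 0.3232, 0.4410)
step 3: θ'=1.5660 (R=1.6667) → pose (-5.3430, 1.8224, 1.5660)
step 4: θ'=4.0660 (R=0.5000) → pose (-6.2421, 2.1260, 4.0660)
step 5: θ'=4.3160 (R=-3.0000) → pose (-5.8695, 2.7746, 4.3160)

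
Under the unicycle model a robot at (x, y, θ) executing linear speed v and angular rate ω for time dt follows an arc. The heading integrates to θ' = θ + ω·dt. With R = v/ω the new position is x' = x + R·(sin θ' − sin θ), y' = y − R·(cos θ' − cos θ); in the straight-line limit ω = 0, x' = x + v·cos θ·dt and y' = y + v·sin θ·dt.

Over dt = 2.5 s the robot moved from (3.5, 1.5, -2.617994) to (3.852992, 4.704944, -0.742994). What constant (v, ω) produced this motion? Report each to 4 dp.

v = -1.5000, ω = 0.7500

Δθ = -0.742994 − -2.617994 = 1.875000
ω = Δθ/dt = 1.875000/2.5 = 0.7500
R = −Δy/(cos θ' − cos θ) = -2.0000
v = R·ω = -2.0000·0.7500 = -1.5000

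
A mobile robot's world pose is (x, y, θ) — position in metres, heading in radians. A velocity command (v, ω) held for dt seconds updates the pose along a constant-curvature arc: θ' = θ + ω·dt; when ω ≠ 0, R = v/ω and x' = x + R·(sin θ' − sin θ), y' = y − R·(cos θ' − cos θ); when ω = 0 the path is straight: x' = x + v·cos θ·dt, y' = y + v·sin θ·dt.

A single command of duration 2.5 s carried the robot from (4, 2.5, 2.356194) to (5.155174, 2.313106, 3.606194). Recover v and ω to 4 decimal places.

v = -0.5000, ω = 0.5000

Δθ = 3.606194 − 2.356194 = 1.250000
ω = Δθ/dt = 1.250000/2.5 = 0.5000
R = Δx/(sin θ' − sin θ) = -1.0000
v = R·ω = -1.0000·0.5000 = -0.5000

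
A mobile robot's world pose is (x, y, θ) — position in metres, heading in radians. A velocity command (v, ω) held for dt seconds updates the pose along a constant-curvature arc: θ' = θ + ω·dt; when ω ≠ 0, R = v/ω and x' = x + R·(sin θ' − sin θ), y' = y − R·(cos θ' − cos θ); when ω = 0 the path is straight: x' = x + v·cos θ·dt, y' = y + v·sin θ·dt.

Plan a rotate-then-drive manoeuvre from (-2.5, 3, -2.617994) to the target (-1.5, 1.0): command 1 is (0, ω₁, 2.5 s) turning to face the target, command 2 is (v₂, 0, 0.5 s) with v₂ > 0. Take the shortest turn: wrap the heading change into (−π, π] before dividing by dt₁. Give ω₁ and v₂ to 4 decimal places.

heading to target = atan2(1−3, -1.5−-2.5) = -1.1071
Δθ = wrap(-1.1071 − -2.6180) = 1.5108; ω₁ = Δθ/dt₁ = 0.6043
distance = √((-1.5−-2.5)² + (1−3)²) = 2.2361; v₂ = distance/dt₂ = 4.4721

ω₁ = 0.6043, v₂ = 4.4721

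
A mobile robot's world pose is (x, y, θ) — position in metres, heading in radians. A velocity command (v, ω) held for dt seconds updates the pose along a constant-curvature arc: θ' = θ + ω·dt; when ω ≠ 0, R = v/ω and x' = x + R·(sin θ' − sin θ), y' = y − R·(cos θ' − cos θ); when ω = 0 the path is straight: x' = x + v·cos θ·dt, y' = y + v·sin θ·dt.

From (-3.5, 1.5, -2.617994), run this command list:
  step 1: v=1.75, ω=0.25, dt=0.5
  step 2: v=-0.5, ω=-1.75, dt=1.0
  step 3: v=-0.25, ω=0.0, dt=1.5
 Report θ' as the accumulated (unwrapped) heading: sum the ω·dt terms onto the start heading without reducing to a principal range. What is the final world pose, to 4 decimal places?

(-3.6315, 0.5834, -4.2430)

step 1: θ'=-2.4930 (R=7.0000) → pose (-4.2285, 1.0163, -2.4930)
step 2: θ'=-4.2430 (R=0.2857) → pose (-3.8011, 0.9179, -4.2430)
step 3: θ'=-4.2430 (straight) → pose (-3.6315, 0.5834, -4.2430)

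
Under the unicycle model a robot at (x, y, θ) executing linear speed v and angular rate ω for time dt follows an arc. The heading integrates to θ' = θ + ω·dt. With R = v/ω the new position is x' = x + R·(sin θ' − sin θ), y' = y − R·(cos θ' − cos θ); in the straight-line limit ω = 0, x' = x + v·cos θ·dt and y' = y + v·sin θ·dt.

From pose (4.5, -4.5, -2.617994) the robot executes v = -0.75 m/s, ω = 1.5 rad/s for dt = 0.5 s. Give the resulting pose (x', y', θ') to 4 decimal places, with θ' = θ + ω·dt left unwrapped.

θ' = -2.6180 + 1.5·0.5 = -1.8680
R = v/ω = -0.75/1.5 = -0.5000
x' = 4.5 + -0.5000·(sin -1.8680 − sin -2.6180) = 4.7281
y' = -4.5 − -0.5000·(cos -1.8680 − cos -2.6180) = -4.2134

(4.7281, -4.2134, -1.8680)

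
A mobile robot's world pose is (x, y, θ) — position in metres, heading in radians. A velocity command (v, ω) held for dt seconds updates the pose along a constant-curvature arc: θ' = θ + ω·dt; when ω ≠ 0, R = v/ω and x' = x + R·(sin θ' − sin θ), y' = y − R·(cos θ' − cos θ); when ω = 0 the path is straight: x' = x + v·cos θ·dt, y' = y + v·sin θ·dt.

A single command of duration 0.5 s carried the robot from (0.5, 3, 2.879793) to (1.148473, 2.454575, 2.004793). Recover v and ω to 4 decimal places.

Δθ = 2.004793 − 2.879793 = -0.875000
ω = Δθ/dt = -0.875000/0.5 = -1.7500
R = Δx/(sin θ' − sin θ) = 1.0000
v = R·ω = 1.0000·-1.7500 = -1.7500

v = -1.7500, ω = -1.7500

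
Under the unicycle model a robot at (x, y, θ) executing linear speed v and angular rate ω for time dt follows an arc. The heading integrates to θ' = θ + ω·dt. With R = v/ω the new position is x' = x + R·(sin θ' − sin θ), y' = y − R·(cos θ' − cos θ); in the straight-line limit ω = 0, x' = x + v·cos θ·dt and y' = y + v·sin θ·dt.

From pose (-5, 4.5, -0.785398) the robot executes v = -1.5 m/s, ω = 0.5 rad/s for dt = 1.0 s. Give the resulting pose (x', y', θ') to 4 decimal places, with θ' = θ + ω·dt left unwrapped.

θ' = -0.7854 + 0.5·1.0 = -0.2854
R = v/ω = -1.5/0.5 = -3.0000
x' = -5 + -3.0000·(sin -0.2854 − sin -0.7854) = -6.2767
y' = 4.5 − -3.0000·(cos -0.2854 − cos -0.7854) = 5.2573

(-6.2767, 5.2573, -0.2854)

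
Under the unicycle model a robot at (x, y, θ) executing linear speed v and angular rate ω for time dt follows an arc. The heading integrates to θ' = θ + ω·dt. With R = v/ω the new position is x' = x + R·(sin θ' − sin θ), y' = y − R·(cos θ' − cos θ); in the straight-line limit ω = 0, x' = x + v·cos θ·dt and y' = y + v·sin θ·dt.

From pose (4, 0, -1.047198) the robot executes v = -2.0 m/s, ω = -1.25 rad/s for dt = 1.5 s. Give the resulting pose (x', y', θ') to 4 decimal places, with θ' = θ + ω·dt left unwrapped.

θ' = -1.0472 + -1.25·1.5 = -2.9222
R = v/ω = -2.0/-1.25 = 1.6000
x' = 4 + 1.6000·(sin -2.9222 − sin -1.0472) = 5.0374
y' = 0 − 1.6000·(cos -2.9222 − cos -1.0472) = 2.3616

(5.0374, 2.3616, -2.9222)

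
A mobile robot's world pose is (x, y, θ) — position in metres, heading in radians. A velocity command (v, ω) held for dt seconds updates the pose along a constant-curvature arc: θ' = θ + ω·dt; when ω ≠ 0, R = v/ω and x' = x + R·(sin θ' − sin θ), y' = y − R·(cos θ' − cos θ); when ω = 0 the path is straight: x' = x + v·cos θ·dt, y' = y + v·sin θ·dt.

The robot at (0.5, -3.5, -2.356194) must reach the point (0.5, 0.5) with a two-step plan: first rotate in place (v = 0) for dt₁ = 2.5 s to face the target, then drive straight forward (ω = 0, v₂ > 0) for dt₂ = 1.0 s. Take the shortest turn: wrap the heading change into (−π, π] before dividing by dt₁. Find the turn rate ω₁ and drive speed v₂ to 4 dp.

heading to target = atan2(0.5−-3.5, 0.5−0.5) = 1.5708
Δθ = wrap(1.5708 − -2.3562) = -2.3562; ω₁ = Δθ/dt₁ = -0.9425
distance = √((0.5−0.5)² + (0.5−-3.5)²) = 4.0000; v₂ = distance/dt₂ = 4.0000

ω₁ = -0.9425, v₂ = 4.0000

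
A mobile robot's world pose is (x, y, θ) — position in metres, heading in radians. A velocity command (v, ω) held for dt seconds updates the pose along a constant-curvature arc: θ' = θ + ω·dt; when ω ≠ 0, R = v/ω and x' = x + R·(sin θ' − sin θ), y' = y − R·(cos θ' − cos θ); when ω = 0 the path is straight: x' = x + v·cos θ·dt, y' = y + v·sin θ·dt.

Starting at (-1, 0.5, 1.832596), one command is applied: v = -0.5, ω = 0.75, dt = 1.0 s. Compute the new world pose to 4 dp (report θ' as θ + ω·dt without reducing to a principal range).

(-0.7096, 0.1074, 2.5826)

θ' = 1.8326 + 0.75·1.0 = 2.5826
R = v/ω = -0.5/0.75 = -0.6667
x' = -1 + -0.6667·(sin 2.5826 − sin 1.8326) = -0.7096
y' = 0.5 − -0.6667·(cos 2.5826 − cos 1.8326) = 0.1074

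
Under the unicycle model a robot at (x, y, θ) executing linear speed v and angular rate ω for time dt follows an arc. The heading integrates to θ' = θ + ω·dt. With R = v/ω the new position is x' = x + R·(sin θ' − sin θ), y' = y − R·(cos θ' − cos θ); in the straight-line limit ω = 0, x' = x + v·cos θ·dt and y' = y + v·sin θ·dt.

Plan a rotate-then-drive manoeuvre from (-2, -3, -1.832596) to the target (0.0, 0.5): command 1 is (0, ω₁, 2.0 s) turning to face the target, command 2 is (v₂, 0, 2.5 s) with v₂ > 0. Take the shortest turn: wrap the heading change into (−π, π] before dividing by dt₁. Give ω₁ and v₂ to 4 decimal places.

heading to target = atan2(0.5−-3, 0−-2) = 1.0517
Δθ = wrap(1.0517 − -1.8326) = 2.8842; ω₁ = Δθ/dt₁ = 1.4421
distance = √((0−-2)² + (0.5−-3)²) = 4.0311; v₂ = distance/dt₂ = 1.6125

ω₁ = 1.4421, v₂ = 1.6125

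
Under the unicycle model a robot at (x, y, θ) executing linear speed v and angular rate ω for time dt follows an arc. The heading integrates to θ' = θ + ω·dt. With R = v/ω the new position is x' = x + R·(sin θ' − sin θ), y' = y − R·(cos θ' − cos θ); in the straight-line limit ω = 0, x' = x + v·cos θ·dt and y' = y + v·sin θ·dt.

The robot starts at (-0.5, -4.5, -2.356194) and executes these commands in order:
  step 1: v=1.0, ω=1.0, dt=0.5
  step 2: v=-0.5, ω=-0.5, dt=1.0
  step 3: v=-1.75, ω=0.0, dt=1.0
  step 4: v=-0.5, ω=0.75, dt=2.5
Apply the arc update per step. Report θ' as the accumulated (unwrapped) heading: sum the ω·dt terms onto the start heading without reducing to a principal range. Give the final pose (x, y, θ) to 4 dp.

step 1: θ'=-1.8562 (R=1.0000) → pose (-0.7524, -4.9256, -1.8562)
step 2: θ'=-2.3562 (R=1.0000) → pose (-0.5000, -4.5000, -2.3562)
step 3: θ'=-2.3562 (straight) → pose (0.7374, -3.2626, -2.3562)
step 4: θ'=-0.4812 (R=-0.6667) → pose (0.5746, -2.2002, -0.4812)

(0.5746, -2.2002, -0.4812)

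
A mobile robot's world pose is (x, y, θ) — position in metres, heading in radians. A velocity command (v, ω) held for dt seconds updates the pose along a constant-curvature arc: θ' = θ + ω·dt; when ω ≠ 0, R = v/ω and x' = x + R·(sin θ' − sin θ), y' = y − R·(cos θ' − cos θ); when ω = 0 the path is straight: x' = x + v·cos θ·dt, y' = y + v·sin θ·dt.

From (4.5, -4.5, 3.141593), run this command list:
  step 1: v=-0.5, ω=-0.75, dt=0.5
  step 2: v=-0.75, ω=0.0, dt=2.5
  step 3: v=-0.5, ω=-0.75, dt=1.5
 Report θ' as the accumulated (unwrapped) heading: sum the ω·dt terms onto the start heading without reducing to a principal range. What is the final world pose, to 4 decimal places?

(6.9097, -5.8063, 1.6416)

step 1: θ'=2.7666 (R=0.6667) → pose (4.7442, -4.5463, 2.7666)
step 2: θ'=2.7666 (straight) → pose (6.4889, -5.2331, 2.7666)
step 3: θ'=1.6416 (R=0.6667) → pose (6.9097, -5.8063, 1.6416)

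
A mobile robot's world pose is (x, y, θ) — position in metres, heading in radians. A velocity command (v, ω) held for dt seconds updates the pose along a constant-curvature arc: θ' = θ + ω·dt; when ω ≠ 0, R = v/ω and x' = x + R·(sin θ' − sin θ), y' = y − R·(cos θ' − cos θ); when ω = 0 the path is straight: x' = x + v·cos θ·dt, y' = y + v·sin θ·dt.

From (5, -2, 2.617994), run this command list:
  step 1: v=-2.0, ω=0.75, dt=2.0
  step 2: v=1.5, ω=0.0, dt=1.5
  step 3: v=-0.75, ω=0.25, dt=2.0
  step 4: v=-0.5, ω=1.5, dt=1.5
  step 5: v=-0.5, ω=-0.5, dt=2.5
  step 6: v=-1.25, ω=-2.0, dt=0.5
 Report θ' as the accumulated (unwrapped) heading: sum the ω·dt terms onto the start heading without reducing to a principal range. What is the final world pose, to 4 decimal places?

(5.8622, -0.7438, 4.6180)

step 1: θ'=4.1180 (R=-2.6667) → pose (8.5426, -1.1840, 4.1180)
step 2: θ'=4.1180 (straight) → pose (7.2826, -3.0480, 4.1180)
step 3: θ'=4.6180 (R=-3.0000) → pose (7.7838, -1.6508, 4.6180)
step 4: θ'=6.8680 (R=-0.3333) → pose (7.2679, -1.3414, 6.8680)
step 5: θ'=5.6180 (R=1.0000) → pose (6.0987, -1.2944, 5.6180)
step 6: θ'=4.6180 (R=0.6250) → pose (5.8622, -0.7438, 4.6180)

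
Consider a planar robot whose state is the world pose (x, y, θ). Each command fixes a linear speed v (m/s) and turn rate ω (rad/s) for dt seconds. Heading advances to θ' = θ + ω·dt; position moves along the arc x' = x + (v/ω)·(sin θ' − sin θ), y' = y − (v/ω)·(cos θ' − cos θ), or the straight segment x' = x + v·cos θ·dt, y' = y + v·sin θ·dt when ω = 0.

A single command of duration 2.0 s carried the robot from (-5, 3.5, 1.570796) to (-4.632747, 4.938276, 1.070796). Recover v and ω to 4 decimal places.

Δθ = 1.070796 − 1.570796 = -0.500000
ω = Δθ/dt = -0.500000/2.0 = -0.2500
R = −Δy/(cos θ' − cos θ) = -3.0000
v = R·ω = -3.0000·-0.2500 = 0.7500

v = 0.7500, ω = -0.2500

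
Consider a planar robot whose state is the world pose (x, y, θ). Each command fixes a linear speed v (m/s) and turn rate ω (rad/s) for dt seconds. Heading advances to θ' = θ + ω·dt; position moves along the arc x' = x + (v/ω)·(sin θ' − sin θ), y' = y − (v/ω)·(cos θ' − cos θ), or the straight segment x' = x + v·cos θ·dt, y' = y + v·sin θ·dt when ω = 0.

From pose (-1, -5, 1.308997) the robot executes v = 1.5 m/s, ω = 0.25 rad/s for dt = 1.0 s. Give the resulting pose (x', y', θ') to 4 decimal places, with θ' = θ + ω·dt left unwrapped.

(-0.7960, -3.5179, 1.5590)

θ' = 1.3090 + 0.25·1.0 = 1.5590
R = v/ω = 1.5/0.25 = 6.0000
x' = -1 + 6.0000·(sin 1.5590 − sin 1.3090) = -0.7960
y' = -5 − 6.0000·(cos 1.5590 − cos 1.3090) = -3.5179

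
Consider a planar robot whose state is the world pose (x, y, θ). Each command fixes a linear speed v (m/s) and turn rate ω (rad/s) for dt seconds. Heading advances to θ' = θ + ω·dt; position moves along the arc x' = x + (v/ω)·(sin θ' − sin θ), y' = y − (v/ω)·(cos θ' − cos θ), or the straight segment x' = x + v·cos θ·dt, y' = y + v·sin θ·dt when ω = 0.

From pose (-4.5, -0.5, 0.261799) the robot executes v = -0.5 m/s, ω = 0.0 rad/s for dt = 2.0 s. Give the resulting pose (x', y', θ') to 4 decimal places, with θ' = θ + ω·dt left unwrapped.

(-5.4659, -0.7588, 0.2618)

θ' = 0.2618 + 0.0·2.0 = 0.2618
ω = 0 → straight: x' = -4.5 + -0.5·cos(0.2618)·2.0 = -5.4659
y' = -0.5 + -0.5·sin(0.2618)·2.0 = -0.7588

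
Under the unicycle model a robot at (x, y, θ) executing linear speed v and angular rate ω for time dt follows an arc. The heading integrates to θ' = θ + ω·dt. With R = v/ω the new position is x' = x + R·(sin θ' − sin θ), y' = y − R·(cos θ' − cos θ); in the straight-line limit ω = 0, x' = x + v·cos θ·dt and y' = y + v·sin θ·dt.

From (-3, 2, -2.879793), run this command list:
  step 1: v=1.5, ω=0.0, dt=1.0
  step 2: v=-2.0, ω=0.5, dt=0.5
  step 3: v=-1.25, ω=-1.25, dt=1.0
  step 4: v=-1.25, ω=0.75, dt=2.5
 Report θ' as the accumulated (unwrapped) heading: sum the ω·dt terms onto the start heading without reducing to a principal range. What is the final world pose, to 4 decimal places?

(0.2713, 2.3878, -2.0048)

step 1: θ'=-2.8798 (straight) → pose (-4.4489, 1.6118, -2.8798)
step 2: θ'=-2.6298 (R=-4.0000) → pose (-3.5252, 1.9880, -2.6298)
step 3: θ'=-3.8798 (R=1.0000) → pose (-2.3625, 1.8558, -3.8798)
step 4: θ'=-2.0048 (R=-1.6667) → pose (0.2713, 2.3878, -2.0048)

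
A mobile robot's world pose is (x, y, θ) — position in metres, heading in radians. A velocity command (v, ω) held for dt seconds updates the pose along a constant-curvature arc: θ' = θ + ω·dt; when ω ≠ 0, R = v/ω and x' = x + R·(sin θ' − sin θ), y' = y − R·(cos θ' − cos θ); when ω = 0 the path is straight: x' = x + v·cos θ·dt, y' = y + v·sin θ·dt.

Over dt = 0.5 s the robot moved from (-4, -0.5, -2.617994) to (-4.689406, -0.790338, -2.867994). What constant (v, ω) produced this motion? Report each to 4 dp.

Δθ = -2.867994 − -2.617994 = -0.250000
ω = Δθ/dt = -0.250000/0.5 = -0.5000
R = Δx/(sin θ' − sin θ) = -3.0000
v = R·ω = -3.0000·-0.5000 = 1.5000

v = 1.5000, ω = -0.5000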